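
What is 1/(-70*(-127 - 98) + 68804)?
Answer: 1/84554 ≈ 1.1827e-5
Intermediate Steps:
1/(-70*(-127 - 98) + 68804) = 1/(-70*(-225) + 68804) = 1/(15750 + 68804) = 1/84554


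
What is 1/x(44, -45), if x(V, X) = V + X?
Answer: -1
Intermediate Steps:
1/x(44, -45) = 1/(44 - 45) = 1/(-1) = -1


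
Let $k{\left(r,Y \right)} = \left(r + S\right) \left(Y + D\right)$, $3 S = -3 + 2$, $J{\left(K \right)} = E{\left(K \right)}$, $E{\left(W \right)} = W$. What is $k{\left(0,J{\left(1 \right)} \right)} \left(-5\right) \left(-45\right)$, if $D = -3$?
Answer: $150$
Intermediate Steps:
$J{\left(K \right)} = K$
$S = - \frac{1}{3}$ ($S = \frac{-3 + 2}{3} = \frac{1}{3} \left(-1\right) = - \frac{1}{3} \approx -0.33333$)
$k{\left(r,Y \right)} = \left(-3 + Y\right) \left(- \frac{1}{3} + r\right)$ ($k{\left(r,Y \right)} = \left(r - \frac{1}{3}\right) \left(Y - 3\right) = \left(- \frac{1}{3} + r\right) \left(-3 + Y\right) = \left(-3 + Y\right) \left(- \frac{1}{3} + r\right)$)
$k{\left(0,J{\left(1 \right)} \right)} \left(-5\right) \left(-45\right) = \left(1 - 0 - \frac{1}{3} + 1 \cdot 0\right) \left(-5\right) \left(-45\right) = \left(1 + 0 - \frac{1}{3} + 0\right) \left(-5\right) \left(-45\right) = \frac{2}{3} \left(-5\right) \left(-45\right) = \left(- \frac{10}{3}\right) \left(-45\right) = 150$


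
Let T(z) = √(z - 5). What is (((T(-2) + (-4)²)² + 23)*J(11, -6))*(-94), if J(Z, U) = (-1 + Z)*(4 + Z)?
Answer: -3835200 - 451200*I*√7 ≈ -3.8352e+6 - 1.1938e+6*I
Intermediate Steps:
T(z) = √(-5 + z)
(((T(-2) + (-4)²)² + 23)*J(11, -6))*(-94) = (((√(-5 - 2) + (-4)²)² + 23)*(-4 + 11² + 3*11))*(-94) = (((√(-7) + 16)² + 23)*(-4 + 121 + 33))*(-94) = (((I*√7 + 16)² + 23)*150)*(-94) = (((16 + I*√7)² + 23)*150)*(-94) = ((23 + (16 + I*√7)²)*150)*(-94) = (3450 + 150*(16 + I*√7)²)*(-94) = -324300 - 14100*(16 + I*√7)²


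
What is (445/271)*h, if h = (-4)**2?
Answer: 7120/271 ≈ 26.273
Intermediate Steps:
h = 16
(445/271)*h = (445/271)*16 = 7120/271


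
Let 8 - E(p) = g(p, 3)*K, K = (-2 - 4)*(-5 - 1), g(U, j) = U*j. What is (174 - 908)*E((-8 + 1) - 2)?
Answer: -719320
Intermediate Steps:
K = 36 (K = -6*(-6) = 36)
E(p) = 8 - 108*p (E(p) = 8 - p*3*36 = 8 - 3*p*36 = 8 - 108*p)
(174 - 908)*E((-8 + 1) - 2) = (174 - 908)*(8 - 108*((-8 + 1) - 2)) = -734*(8 - 108*(-7 - 2)) = -734*(8 - 108*(-9)) = -734*(8 + 972) = -734*980 = -719320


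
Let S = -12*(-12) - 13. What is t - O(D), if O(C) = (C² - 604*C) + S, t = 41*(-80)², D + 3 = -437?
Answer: -197091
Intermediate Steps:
D = -440 (D = -3 - 437 = -440)
t = 262400 (t = 41*6400 = 262400)
S = 131 (S = 144 - 13 = 131)
O(C) = 131 + C² - 604*C (O(C) = (C² - 604*C) + 131 = 131 + C² - 604*C)
t - O(D) = 262400 - (131 + (-440)² - 604*(-440)) = 262400 - (131 + 193600 + 265760) = 262400 - 1*459491 = 262400 - 459491 = -197091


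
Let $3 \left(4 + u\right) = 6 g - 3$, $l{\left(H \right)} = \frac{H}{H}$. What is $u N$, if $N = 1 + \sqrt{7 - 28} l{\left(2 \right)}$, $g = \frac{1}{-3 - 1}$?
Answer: $- \frac{11}{2} - \frac{11 i \sqrt{21}}{2} \approx -5.5 - 25.204 i$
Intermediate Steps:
$l{\left(H \right)} = 1$
$g = - \frac{1}{4}$ ($g = \frac{1}{-4} = - \frac{1}{4} \approx -0.25$)
$N = 1 + i \sqrt{21}$ ($N = 1 + \sqrt{7 - 28} \cdot 1 = 1 + \sqrt{-21} \cdot 1 = 1 + i \sqrt{21} \cdot 1 = 1 + i \sqrt{21} \approx 1.0 + 4.5826 i$)
$u = - \frac{11}{2}$ ($u = -4 + \frac{6 \left(- \frac{1}{4}\right) - 3}{3} = -4 + \frac{- \frac{3}{2} - 3}{3} = -4 + \frac{1}{3} \left(- \frac{9}{2}\right) = -4 - \frac{3}{2} = - \frac{11}{2} \approx -5.5$)
$u N = - \frac{11 \left(1 + i \sqrt{21}\right)}{2} = - \frac{11}{2} - \frac{11 i \sqrt{21}}{2}$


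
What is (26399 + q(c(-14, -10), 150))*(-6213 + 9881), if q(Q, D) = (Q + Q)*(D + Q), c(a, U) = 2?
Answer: 99061676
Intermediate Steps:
q(Q, D) = 2*Q*(D + Q) (q(Q, D) = (2*Q)*(D + Q) = 2*Q*(D + Q))
(26399 + q(c(-14, -10), 150))*(-6213 + 9881) = (26399 + 2*2*(150 + 2))*(-6213 + 9881) = (26399 + 2*2*152)*3668 = (26399 + 608)*3668 = 27007*3668 = 99061676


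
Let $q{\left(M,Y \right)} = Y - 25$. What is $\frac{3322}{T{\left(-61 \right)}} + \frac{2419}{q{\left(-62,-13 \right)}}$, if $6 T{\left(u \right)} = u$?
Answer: $- \frac{904975}{2318} \approx -390.41$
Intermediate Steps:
$q{\left(M,Y \right)} = -25 + Y$
$T{\left(u \right)} = \frac{u}{6}$
$\frac{3322}{T{\left(-61 \right)}} + \frac{2419}{q{\left(-62,-13 \right)}} = \frac{3322}{\frac{1}{6} \left(-61\right)} + \frac{2419}{-25 - 13} = \frac{3322}{- \frac{61}{6}} + \frac{2419}{-38} = 3322 \left(- \frac{6}{61}\right) + 2419 \left(- \frac{1}{38}\right) = - \frac{19932}{61} - \frac{2419}{38} = - \frac{904975}{2318}$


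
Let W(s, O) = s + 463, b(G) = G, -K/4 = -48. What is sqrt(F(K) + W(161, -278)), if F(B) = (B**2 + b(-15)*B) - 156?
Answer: 6*sqrt(957) ≈ 185.61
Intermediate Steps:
K = 192 (K = -4*(-48) = 192)
W(s, O) = 463 + s
F(B) = -156 + B**2 - 15*B (F(B) = (B**2 - 15*B) - 156 = -156 + B**2 - 15*B)
sqrt(F(K) + W(161, -278)) = sqrt((-156 + 192**2 - 15*192) + (463 + 161)) = sqrt((-156 + 36864 - 2880) + 624) = sqrt(33828 + 624) = sqrt(34452) = 6*sqrt(957)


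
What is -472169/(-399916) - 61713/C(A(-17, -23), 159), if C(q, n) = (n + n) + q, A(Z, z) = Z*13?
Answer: -24634215715/38791852 ≈ -635.04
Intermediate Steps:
A(Z, z) = 13*Z
C(q, n) = q + 2*n (C(q, n) = 2*n + q = q + 2*n)
-472169/(-399916) - 61713/C(A(-17, -23), 159) = -472169/(-399916) - 61713/(13*(-17) + 2*159) = -472169*(-1/399916) - 61713/(-221 + 318) = 472169/399916 - 61713/97 = -24634215715/38791852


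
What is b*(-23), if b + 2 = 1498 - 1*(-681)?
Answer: -50071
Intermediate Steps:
b = 2177 (b = -2 + (1498 - 1*(-681)) = -2 + (1498 + 681) = -2 + 2179 = 2177)
b*(-23) = 2177*(-23) = -50071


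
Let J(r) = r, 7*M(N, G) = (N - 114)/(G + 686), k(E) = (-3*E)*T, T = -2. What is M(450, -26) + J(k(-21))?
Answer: -6926/55 ≈ -125.93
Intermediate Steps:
k(E) = 6*E (k(E) = -3*E*(-2) = 6*E)
M(N, G) = (-114 + N)/(7*(686 + G)) (M(N, G) = ((N - 114)/(G + 686))/7 = ((-114 + N)/(686 + G))/7 = (-114 + N)/(7*(686 + G)))
M(450, -26) + J(k(-21)) = (-114 + 450)/(7*(686 - 26)) + 6*(-21) = (⅐)*336/660 - 126 = (⅐)*(1/660)*336 - 126 = 4/55 - 126 = -6926/55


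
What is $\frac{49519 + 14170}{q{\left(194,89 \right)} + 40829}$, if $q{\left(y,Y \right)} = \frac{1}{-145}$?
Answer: $\frac{9234905}{5920204} \approx 1.5599$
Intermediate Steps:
$q{\left(y,Y \right)} = - \frac{1}{145}$
$\frac{49519 + 14170}{q{\left(194,89 \right)} + 40829} = \frac{49519 + 14170}{- \frac{1}{145} + 40829} = \frac{63689}{\frac{5920204}{145}} = 63689 \cdot \frac{145}{5920204} = \frac{9234905}{5920204}$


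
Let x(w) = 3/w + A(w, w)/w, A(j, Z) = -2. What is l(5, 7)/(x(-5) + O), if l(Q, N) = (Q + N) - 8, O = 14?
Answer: 20/69 ≈ 0.28986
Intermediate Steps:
x(w) = 1/w (x(w) = 3/w - 2/w = 1/w)
l(Q, N) = -8 + N + Q (l(Q, N) = (N + Q) - 8 = -8 + N + Q)
l(5, 7)/(x(-5) + O) = (-8 + 7 + 5)/(1/(-5) + 14) = 4/(-⅕ + 14) = 4/(69/5) = (5/69)*4 = 20/69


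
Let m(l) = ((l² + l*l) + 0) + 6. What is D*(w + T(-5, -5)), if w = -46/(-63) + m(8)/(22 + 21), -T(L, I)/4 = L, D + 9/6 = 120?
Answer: 2551700/903 ≈ 2825.8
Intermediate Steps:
D = 237/2 (D = -3/2 + 120 = 237/2 ≈ 118.50)
T(L, I) = -4*L
m(l) = 6 + 2*l² (m(l) = ((l² + l²) + 0) + 6 = (2*l² + 0) + 6 = 2*l² + 6 = 6 + 2*l²)
w = 10420/2709 (w = -46/(-63) + (6 + 2*8²)/(22 + 21) = -46*(-1/63) + (6 + 2*64)/43 = 46/63 + (6 + 128)*(1/43) = 46/63 + 134*(1/43) = 46/63 + 134/43 = 10420/2709 ≈ 3.8464)
D*(w + T(-5, -5)) = 237*(10420/2709 - 4*(-5))/2 = 237*(10420/2709 + 20)/2 = (237/2)*(64600/2709) = 2551700/903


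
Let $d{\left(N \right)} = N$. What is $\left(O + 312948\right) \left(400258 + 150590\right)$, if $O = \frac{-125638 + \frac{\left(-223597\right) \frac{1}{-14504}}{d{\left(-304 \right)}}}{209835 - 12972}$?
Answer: $\frac{41017927748914658229}{237941746} \approx 1.7239 \cdot 10^{11}$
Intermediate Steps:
$O = - \frac{184655101135}{289337163136}$ ($O = \frac{-125638 + \frac{\left(-223597\right) \frac{1}{-14504}}{-304}}{209835 - 12972} = \frac{-125638 + \left(-223597\right) \left(- \frac{1}{14504}\right) \left(- \frac{1}{304}\right)}{196863} = \left(-125638 + \frac{223597}{14504} \left(- \frac{1}{304}\right)\right) \frac{1}{196863} = \left(-125638 - \frac{223597}{4409216}\right) \frac{1}{196863} = \left(- \frac{553965303405}{4409216}\right) \frac{1}{196863} = - \frac{184655101135}{289337163136} \approx -0.6382$)
$\left(O + 312948\right) \left(400258 + 150590\right) = \left(- \frac{184655101135}{289337163136} + 312948\right) \left(400258 + 150590\right) = \frac{90547301873983793}{289337163136} \cdot 550848 = \frac{41017927748914658229}{237941746}$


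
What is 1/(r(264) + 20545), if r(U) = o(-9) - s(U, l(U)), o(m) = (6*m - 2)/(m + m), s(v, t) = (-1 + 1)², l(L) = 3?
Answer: 9/184933 ≈ 4.8666e-5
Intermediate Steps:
s(v, t) = 0 (s(v, t) = 0² = 0)
o(m) = (-2 + 6*m)/(2*m) (o(m) = (-2 + 6*m)/((2*m)) = (-2 + 6*m)*(1/(2*m)) = (-2 + 6*m)/(2*m))
r(U) = 28/9 (r(U) = (3 - 1/(-9)) - 1*0 = (3 - 1*(-⅑)) + 0 = (3 + ⅑) + 0 = 28/9 + 0 = 28/9)
1/(r(264) + 20545) = 1/(28/9 + 20545) = 1/(184933/9) = 9/184933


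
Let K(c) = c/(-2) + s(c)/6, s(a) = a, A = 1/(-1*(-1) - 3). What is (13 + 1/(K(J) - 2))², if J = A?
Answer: 18769/121 ≈ 155.12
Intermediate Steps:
A = -½ (A = 1/(1 - 3) = 1/(-2) = -½ ≈ -0.50000)
J = -½ ≈ -0.50000
K(c) = -c/3 (K(c) = c/(-2) + c/6 = c*(-½) + c*(⅙) = -c/2 + c/6 = -c/3)
(13 + 1/(K(J) - 2))² = (13 + 1/(-⅓*(-½) - 2))² = (13 + 1/(⅙ - 2))² = (13 + 1/(-11/6))² = (13 - 6/11)² = (137/11)² = 18769/121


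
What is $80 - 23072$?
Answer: $-22992$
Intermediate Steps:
$80 - 23072 = -22992$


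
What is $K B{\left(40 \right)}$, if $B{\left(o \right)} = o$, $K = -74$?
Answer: $-2960$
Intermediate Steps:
$K B{\left(40 \right)} = \left(-74\right) 40 = -2960$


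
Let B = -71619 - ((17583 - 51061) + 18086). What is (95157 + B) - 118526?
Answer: -79596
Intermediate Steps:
B = -56227 (B = -71619 - (-33478 + 18086) = -71619 - 1*(-15392) = -71619 + 15392 = -56227)
(95157 + B) - 118526 = (95157 - 56227) - 118526 = 38930 - 118526 = -79596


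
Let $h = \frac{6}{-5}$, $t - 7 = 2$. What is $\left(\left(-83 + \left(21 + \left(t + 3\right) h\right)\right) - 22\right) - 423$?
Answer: $- \frac{2607}{5} \approx -521.4$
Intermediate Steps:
$t = 9$ ($t = 7 + 2 = 9$)
$h = - \frac{6}{5}$ ($h = 6 \left(- \frac{1}{5}\right) = - \frac{6}{5} \approx -1.2$)
$\left(\left(-83 + \left(21 + \left(t + 3\right) h\right)\right) - 22\right) - 423 = \left(\left(-83 + \left(21 + \left(9 + 3\right) \left(- \frac{6}{5}\right)\right)\right) - 22\right) - 423 = \left(\left(-83 + \left(21 + 12 \left(- \frac{6}{5}\right)\right)\right) - 22\right) - 423 = \left(\left(-83 + \left(21 - \frac{72}{5}\right)\right) - 22\right) - 423 = \left(\left(-83 + \frac{33}{5}\right) - 22\right) - 423 = \left(- \frac{382}{5} - 22\right) - 423 = - \frac{492}{5} - 423 = - \frac{2607}{5}$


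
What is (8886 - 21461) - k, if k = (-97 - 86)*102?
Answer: 6091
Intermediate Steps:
k = -18666 (k = -183*102 = -18666)
(8886 - 21461) - k = (8886 - 21461) - 1*(-18666) = -12575 + 18666 = 6091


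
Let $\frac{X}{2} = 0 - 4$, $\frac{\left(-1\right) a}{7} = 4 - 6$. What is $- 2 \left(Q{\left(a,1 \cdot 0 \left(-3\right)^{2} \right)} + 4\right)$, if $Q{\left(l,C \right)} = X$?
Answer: $8$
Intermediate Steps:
$a = 14$ ($a = - 7 \left(4 - 6\right) = \left(-7\right) \left(-2\right) = 14$)
$X = -8$ ($X = 2 \left(0 - 4\right) = 2 \left(-4\right) = -8$)
$Q{\left(l,C \right)} = -8$
$- 2 \left(Q{\left(a,1 \cdot 0 \left(-3\right)^{2} \right)} + 4\right) = - 2 \left(-8 + 4\right) = \left(-2\right) \left(-4\right) = 8$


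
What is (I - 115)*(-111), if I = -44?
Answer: 17649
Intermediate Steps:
(I - 115)*(-111) = (-44 - 115)*(-111) = -159*(-111) = 17649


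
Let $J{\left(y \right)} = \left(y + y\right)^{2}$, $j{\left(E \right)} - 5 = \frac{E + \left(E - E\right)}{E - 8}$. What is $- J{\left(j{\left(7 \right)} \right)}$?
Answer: $-16$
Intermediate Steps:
$j{\left(E \right)} = 5 + \frac{E}{-8 + E}$ ($j{\left(E \right)} = 5 + \frac{E + \left(E - E\right)}{E - 8} = 5 + \frac{E + 0}{-8 + E} = 5 + \frac{E}{-8 + E}$)
$J{\left(y \right)} = 4 y^{2}$ ($J{\left(y \right)} = \left(2 y\right)^{2} = 4 y^{2}$)
$- J{\left(j{\left(7 \right)} \right)} = - 4 \left(\frac{2 \left(-20 + 3 \cdot 7\right)}{-8 + 7}\right)^{2} = - 4 \left(\frac{2 \left(-20 + 21\right)}{-1}\right)^{2} = - 4 \left(2 \left(-1\right) 1\right)^{2} = - 4 \left(-2\right)^{2} = - 4 \cdot 4 = \left(-1\right) 16 = -16$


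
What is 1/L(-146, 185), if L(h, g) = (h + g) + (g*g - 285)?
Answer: 1/33979 ≈ 2.9430e-5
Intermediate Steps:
L(h, g) = -285 + g + h + g**2 (L(h, g) = (g + h) + (g**2 - 285) = (g + h) + (-285 + g**2) = -285 + g + h + g**2)
1/L(-146, 185) = 1/(-285 + 185 - 146 + 185**2) = 1/(-285 + 185 - 146 + 34225) = 1/33979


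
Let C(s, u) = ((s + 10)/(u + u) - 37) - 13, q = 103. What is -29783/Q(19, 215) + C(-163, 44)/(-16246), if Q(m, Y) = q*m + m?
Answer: -409328939/27163312 ≈ -15.069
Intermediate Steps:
Q(m, Y) = 104*m (Q(m, Y) = 103*m + m = 104*m)
C(s, u) = -50 + (10 + s)/(2*u) (C(s, u) = ((10 + s)/((2*u)) - 37) - 13 = ((10 + s)*(1/(2*u)) - 37) - 13 = ((10 + s)/(2*u) - 37) - 13 = (-37 + (10 + s)/(2*u)) - 13 = -50 + (10 + s)/(2*u))
-29783/Q(19, 215) + C(-163, 44)/(-16246) = -29783/(104*19) + ((½)*(10 - 163 - 100*44)/44)/(-16246) = -29783/1976 + ((½)*(1/44)*(10 - 163 - 4400))*(-1/16246) = -29783*1/1976 + ((½)*(1/44)*(-4553))*(-1/16246) = -2291/152 - 4553/88*(-1/16246) = -2291/152 + 4553/1429648 = -409328939/27163312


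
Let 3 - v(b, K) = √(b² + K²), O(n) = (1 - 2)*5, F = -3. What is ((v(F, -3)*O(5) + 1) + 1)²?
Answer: 619 - 390*√2 ≈ 67.457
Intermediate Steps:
O(n) = -5 (O(n) = -1*5 = -5)
v(b, K) = 3 - √(K² + b²) (v(b, K) = 3 - √(b² + K²) = 3 - √(K² + b²))
((v(F, -3)*O(5) + 1) + 1)² = (((3 - √((-3)² + (-3)²))*(-5) + 1) + 1)² = (((3 - √(9 + 9))*(-5) + 1) + 1)² = (((3 - √18)*(-5) + 1) + 1)² = (((3 - 3*√2)*(-5) + 1) + 1)² = (((-15 + 15*√2) + 1) + 1)² = ((-14 + 15*√2) + 1)² = (-13 + 15*√2)²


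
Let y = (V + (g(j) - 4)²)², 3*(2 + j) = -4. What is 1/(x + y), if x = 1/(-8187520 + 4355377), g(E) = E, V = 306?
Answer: 103467861/13392885037337 ≈ 7.7256e-6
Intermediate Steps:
j = -10/3 (j = -2 + (⅓)*(-4) = -2 - 4/3 = -10/3 ≈ -3.3333)
y = 10484644/81 (y = (306 + (-10/3 - 4)²)² = (306 + (-22/3)²)² = (306 + 484/9)² = (3238/9)² = 10484644/81 ≈ 1.2944e+5)
x = -1/3832143 (x = 1/(-3832143) = -1/3832143 ≈ -2.6095e-7)
1/(x + y) = 1/(-1/3832143 + 10484644/81) = 1/(13392885037337/103467861) = 103467861/13392885037337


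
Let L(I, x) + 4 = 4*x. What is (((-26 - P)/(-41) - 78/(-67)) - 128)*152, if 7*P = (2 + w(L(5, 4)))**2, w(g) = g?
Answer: -52409600/2747 ≈ -19079.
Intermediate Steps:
L(I, x) = -4 + 4*x
P = 28 (P = (2 + (-4 + 4*4))**2/7 = (2 + (-4 + 16))**2/7 = (2 + 12)**2/7 = (1/7)*14**2 = (1/7)*196 = 28)
(((-26 - P)/(-41) - 78/(-67)) - 128)*152 = (((-26 - 1*28)/(-41) - 78/(-67)) - 128)*152 = (((-26 - 28)*(-1/41) - 78*(-1/67)) - 128)*152 = ((-54*(-1/41) + 78/67) - 128)*152 = ((54/41 + 78/67) - 128)*152 = (6816/2747 - 128)*152 = -344800/2747*152 = -52409600/2747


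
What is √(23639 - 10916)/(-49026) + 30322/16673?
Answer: 30322/16673 - √12723/49026 ≈ 1.8163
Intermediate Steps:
√(23639 - 10916)/(-49026) + 30322/16673 = √12723*(-1/49026) + 30322*(1/16673) = -√12723/49026 + 30322/16673 = 30322/16673 - √12723/49026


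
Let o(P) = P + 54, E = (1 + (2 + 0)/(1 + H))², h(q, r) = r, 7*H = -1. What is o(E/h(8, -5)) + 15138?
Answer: 136708/9 ≈ 15190.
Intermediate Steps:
H = -⅐ (H = (⅐)*(-1) = -⅐ ≈ -0.14286)
E = 100/9 (E = (1 + (2 + 0)/(1 - ⅐))² = (1 + 2/(6/7))² = (1 + 2*(7/6))² = (1 + 7/3)² = (10/3)² = 100/9 ≈ 11.111)
o(P) = 54 + P
o(E/h(8, -5)) + 15138 = (54 + (100/9)/(-5)) + 15138 = (54 + (100/9)*(-⅕)) + 15138 = (54 - 20/9) + 15138 = 466/9 + 15138 = 136708/9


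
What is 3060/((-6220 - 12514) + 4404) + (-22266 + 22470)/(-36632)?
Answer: -2875431/13123414 ≈ -0.21911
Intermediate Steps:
3060/((-6220 - 12514) + 4404) + (-22266 + 22470)/(-36632) = 3060/(-18734 + 4404) + 204*(-1/36632) = 3060/(-14330) - 51/9158 = 3060*(-1/14330) - 51/9158 = -306/1433 - 51/9158 = -2875431/13123414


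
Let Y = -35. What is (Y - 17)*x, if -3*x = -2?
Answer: -104/3 ≈ -34.667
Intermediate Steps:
x = ⅔ (x = -⅓*(-2) = ⅔ ≈ 0.66667)
(Y - 17)*x = (-35 - 17)*(⅔) = -52*⅔ = -104/3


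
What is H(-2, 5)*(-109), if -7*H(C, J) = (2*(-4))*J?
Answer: -4360/7 ≈ -622.86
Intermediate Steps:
H(C, J) = 8*J/7 (H(C, J) = -2*(-4)*J/7 = -(-8)*J/7 = 8*J/7)
H(-2, 5)*(-109) = ((8/7)*5)*(-109) = (40/7)*(-109) = -4360/7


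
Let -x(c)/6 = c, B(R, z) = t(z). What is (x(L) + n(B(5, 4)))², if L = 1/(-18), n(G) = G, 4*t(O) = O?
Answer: 16/9 ≈ 1.7778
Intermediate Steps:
t(O) = O/4
B(R, z) = z/4
L = -1/18 ≈ -0.055556
x(c) = -6*c
(x(L) + n(B(5, 4)))² = (-6*(-1/18) + (¼)*4)² = (⅓ + 1)² = (4/3)² = 16/9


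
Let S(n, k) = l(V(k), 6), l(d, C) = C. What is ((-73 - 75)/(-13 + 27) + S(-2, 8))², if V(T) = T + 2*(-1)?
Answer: 1024/49 ≈ 20.898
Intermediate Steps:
V(T) = -2 + T (V(T) = T - 2 = -2 + T)
S(n, k) = 6
((-73 - 75)/(-13 + 27) + S(-2, 8))² = ((-73 - 75)/(-13 + 27) + 6)² = (-148/14 + 6)² = (-148*1/14 + 6)² = (-74/7 + 6)² = (-32/7)² = 1024/49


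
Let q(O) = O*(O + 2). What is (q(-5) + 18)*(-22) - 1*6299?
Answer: -7025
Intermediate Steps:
q(O) = O*(2 + O)
(q(-5) + 18)*(-22) - 1*6299 = (-5*(2 - 5) + 18)*(-22) - 1*6299 = (-5*(-3) + 18)*(-22) - 6299 = (15 + 18)*(-22) - 6299 = 33*(-22) - 6299 = -726 - 6299 = -7025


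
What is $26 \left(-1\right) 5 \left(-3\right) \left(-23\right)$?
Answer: $-8970$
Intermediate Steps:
$26 \left(-1\right) 5 \left(-3\right) \left(-23\right) = 26 \left(\left(-5\right) \left(-3\right)\right) \left(-23\right) = 26 \cdot 15 \left(-23\right) = 390 \left(-23\right) = -8970$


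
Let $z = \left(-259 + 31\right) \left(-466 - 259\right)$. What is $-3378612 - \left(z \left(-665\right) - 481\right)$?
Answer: $106546369$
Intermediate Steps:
$z = 165300$ ($z = \left(-228\right) \left(-725\right) = 165300$)
$-3378612 - \left(z \left(-665\right) - 481\right) = -3378612 - \left(165300 \left(-665\right) - 481\right) = -3378612 - \left(-109924500 - 481\right) = -3378612 - -109924981 = -3378612 + 109924981 = 106546369$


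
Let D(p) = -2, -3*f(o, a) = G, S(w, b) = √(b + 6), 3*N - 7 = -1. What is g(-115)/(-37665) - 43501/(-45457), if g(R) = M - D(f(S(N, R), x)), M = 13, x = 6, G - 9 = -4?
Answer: 109185554/114142527 ≈ 0.95657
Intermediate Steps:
G = 5 (G = 9 - 4 = 5)
N = 2 (N = 7/3 + (⅓)*(-1) = 7/3 - ⅓ = 2)
S(w, b) = √(6 + b)
f(o, a) = -5/3 (f(o, a) = -⅓*5 = -5/3)
g(R) = 15 (g(R) = 13 - 1*(-2) = 13 + 2 = 15)
g(-115)/(-37665) - 43501/(-45457) = 15/(-37665) - 43501/(-45457) = 15*(-1/37665) - 43501*(-1/45457) = -1/2511 + 43501/45457 = 109185554/114142527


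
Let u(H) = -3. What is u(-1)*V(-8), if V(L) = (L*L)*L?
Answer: 1536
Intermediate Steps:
V(L) = L³ (V(L) = L²*L = L³)
u(-1)*V(-8) = -3*(-8)³ = -3*(-512) = 1536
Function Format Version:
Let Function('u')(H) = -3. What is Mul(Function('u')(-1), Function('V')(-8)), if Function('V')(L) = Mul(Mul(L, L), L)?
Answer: 1536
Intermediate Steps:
Function('V')(L) = Pow(L, 3) (Function('V')(L) = Mul(Pow(L, 2), L) = Pow(L, 3))
Mul(Function('u')(-1), Function('V')(-8)) = Mul(-3, Pow(-8, 3)) = Mul(-3, -512) = 1536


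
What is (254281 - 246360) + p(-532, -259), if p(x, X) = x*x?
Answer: 290945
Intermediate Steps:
p(x, X) = x²
(254281 - 246360) + p(-532, -259) = (254281 - 246360) + (-532)² = 7921 + 283024 = 290945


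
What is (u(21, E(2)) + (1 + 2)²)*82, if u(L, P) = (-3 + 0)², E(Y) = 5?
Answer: 1476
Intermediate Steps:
u(L, P) = 9 (u(L, P) = (-3)² = 9)
(u(21, E(2)) + (1 + 2)²)*82 = (9 + (1 + 2)²)*82 = (9 + 3²)*82 = (9 + 9)*82 = 18*82 = 1476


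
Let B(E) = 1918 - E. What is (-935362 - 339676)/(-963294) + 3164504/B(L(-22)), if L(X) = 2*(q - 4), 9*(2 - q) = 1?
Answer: 3432148450373/2083123275 ≈ 1647.6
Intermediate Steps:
q = 17/9 (q = 2 - ⅑*1 = 2 - ⅑ = 17/9 ≈ 1.8889)
L(X) = -38/9 (L(X) = 2*(17/9 - 4) = 2*(-19/9) = -38/9)
(-935362 - 339676)/(-963294) + 3164504/B(L(-22)) = (-935362 - 339676)/(-963294) + 3164504/(1918 - 1*(-38/9)) = -1275038*(-1/963294) + 3164504/(1918 + 38/9) = 637519/481647 + 3164504/(17300/9) = 637519/481647 + 3164504*(9/17300) = 637519/481647 + 7120134/4325 = 3432148450373/2083123275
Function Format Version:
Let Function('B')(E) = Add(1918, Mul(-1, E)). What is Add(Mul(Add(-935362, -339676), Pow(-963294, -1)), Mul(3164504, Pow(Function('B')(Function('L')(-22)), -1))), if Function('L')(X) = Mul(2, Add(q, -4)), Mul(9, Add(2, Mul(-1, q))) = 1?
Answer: Rational(3432148450373, 2083123275) ≈ 1647.6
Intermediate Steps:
q = Rational(17, 9) (q = Add(2, Mul(Rational(-1, 9), 1)) = Add(2, Rational(-1, 9)) = Rational(17, 9) ≈ 1.8889)
Function('L')(X) = Rational(-38, 9) (Function('L')(X) = Mul(2, Add(Rational(17, 9), -4)) = Mul(2, Rational(-19, 9)) = Rational(-38, 9))
Add(Mul(Add(-935362, -339676), Pow(-963294, -1)), Mul(3164504, Pow(Function('B')(Function('L')(-22)), -1))) = Add(Mul(Add(-935362, -339676), Pow(-963294, -1)), Mul(3164504, Pow(Add(1918, Mul(-1, Rational(-38, 9))), -1))) = Add(Mul(-1275038, Rational(-1, 963294)), Mul(3164504, Pow(Add(1918, Rational(38, 9)), -1))) = Add(Rational(637519, 481647), Mul(3164504, Pow(Rational(17300, 9), -1))) = Add(Rational(637519, 481647), Mul(3164504, Rational(9, 17300))) = Add(Rational(637519, 481647), Rational(7120134, 4325)) = Rational(3432148450373, 2083123275)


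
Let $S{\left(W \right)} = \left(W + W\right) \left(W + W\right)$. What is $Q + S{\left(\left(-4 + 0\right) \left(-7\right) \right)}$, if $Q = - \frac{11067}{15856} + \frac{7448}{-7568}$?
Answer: $\frac{23507033109}{7499888} \approx 3134.3$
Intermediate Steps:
$Q = - \frac{12615659}{7499888}$ ($Q = \left(-11067\right) \frac{1}{15856} + 7448 \left(- \frac{1}{7568}\right) = - \frac{11067}{15856} - \frac{931}{946} = - \frac{12615659}{7499888} \approx -1.6821$)
$S{\left(W \right)} = 4 W^{2}$ ($S{\left(W \right)} = 2 W 2 W = 4 W^{2}$)
$Q + S{\left(\left(-4 + 0\right) \left(-7\right) \right)} = - \frac{12615659}{7499888} + 4 \left(\left(-4 + 0\right) \left(-7\right)\right)^{2} = - \frac{12615659}{7499888} + 4 \left(\left(-4\right) \left(-7\right)\right)^{2} = - \frac{12615659}{7499888} + 4 \cdot 28^{2} = - \frac{12615659}{7499888} + 4 \cdot 784 = - \frac{12615659}{7499888} + 3136 = \frac{23507033109}{7499888}$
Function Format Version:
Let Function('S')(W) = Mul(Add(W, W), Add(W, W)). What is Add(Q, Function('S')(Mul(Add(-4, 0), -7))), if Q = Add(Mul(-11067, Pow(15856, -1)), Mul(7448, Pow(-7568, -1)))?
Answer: Rational(23507033109, 7499888) ≈ 3134.3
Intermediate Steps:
Q = Rational(-12615659, 7499888) (Q = Add(Mul(-11067, Rational(1, 15856)), Mul(7448, Rational(-1, 7568))) = Add(Rational(-11067, 15856), Rational(-931, 946)) = Rational(-12615659, 7499888) ≈ -1.6821)
Function('S')(W) = Mul(4, Pow(W, 2)) (Function('S')(W) = Mul(Mul(2, W), Mul(2, W)) = Mul(4, Pow(W, 2)))
Add(Q, Function('S')(Mul(Add(-4, 0), -7))) = Add(Rational(-12615659, 7499888), Mul(4, Pow(Mul(Add(-4, 0), -7), 2))) = Add(Rational(-12615659, 7499888), Mul(4, Pow(Mul(-4, -7), 2))) = Add(Rational(-12615659, 7499888), Mul(4, Pow(28, 2))) = Add(Rational(-12615659, 7499888), Mul(4, 784)) = Add(Rational(-12615659, 7499888), 3136) = Rational(23507033109, 7499888)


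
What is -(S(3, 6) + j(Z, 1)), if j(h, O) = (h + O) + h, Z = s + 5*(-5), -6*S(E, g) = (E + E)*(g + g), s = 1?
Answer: 59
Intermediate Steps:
S(E, g) = -2*E*g/3 (S(E, g) = -(E + E)*(g + g)/6 = -2*E*2*g/6 = -2*E*g/3)
Z = -24 (Z = 1 + 5*(-5) = 1 - 25 = -24)
j(h, O) = O + 2*h (j(h, O) = (O + h) + h = O + 2*h)
-(S(3, 6) + j(Z, 1)) = -(-⅔*3*6 + (1 + 2*(-24))) = -(-12 + (1 - 48)) = -(-12 - 47) = -1*(-59) = 59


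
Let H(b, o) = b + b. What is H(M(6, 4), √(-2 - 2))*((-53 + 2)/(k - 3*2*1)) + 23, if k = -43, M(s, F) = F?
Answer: 1535/49 ≈ 31.327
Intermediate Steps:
H(b, o) = 2*b
H(M(6, 4), √(-2 - 2))*((-53 + 2)/(k - 3*2*1)) + 23 = (2*4)*((-53 + 2)/(-43 - 3*2*1)) + 23 = 8*(-51/(-43 - 6*1)) + 23 = 8*(-51/(-43 - 6)) + 23 = 8*(-51/(-49)) + 23 = 8*(-51*(-1/49)) + 23 = 8*(51/49) + 23 = 408/49 + 23 = 1535/49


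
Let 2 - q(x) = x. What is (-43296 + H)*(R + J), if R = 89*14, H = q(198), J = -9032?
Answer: 338628712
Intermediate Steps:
q(x) = 2 - x
H = -196 (H = 2 - 1*198 = 2 - 198 = -196)
R = 1246
(-43296 + H)*(R + J) = (-43296 - 196)*(1246 - 9032) = -43492*(-7786) = 338628712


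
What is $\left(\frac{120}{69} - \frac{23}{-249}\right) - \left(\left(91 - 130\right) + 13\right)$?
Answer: $\frac{159391}{5727} \approx 27.832$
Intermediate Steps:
$\left(\frac{120}{69} - \frac{23}{-249}\right) - \left(\left(91 - 130\right) + 13\right) = \left(120 \cdot \frac{1}{69} - - \frac{23}{249}\right) - \left(-39 + 13\right) = \left(\frac{40}{23} + \frac{23}{249}\right) - -26 = \frac{10489}{5727} + 26 = \frac{159391}{5727}$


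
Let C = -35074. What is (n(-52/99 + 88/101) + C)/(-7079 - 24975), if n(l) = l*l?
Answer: 1753343291737/1602379476027 ≈ 1.0942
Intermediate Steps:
n(l) = l²
(n(-52/99 + 88/101) + C)/(-7079 - 24975) = ((-52/99 + 88/101)² - 35074)/(-7079 - 24975) = ((-52*1/99 + 88*(1/101))² - 35074)/(-32054) = ((-52/99 + 88/101)² - 35074)*(-1/32054) = ((3460/9999)² - 35074)*(-1/32054) = (11971600/99980001 - 35074)*(-1/32054) = -3506686583474/99980001*(-1/32054) = 1753343291737/1602379476027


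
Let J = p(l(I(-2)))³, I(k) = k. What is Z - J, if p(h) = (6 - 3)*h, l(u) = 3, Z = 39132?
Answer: 38403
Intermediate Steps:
p(h) = 3*h
J = 729 (J = (3*3)³ = 9³ = 729)
Z - J = 39132 - 1*729 = 39132 - 729 = 38403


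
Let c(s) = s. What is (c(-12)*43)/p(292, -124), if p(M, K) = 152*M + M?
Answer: -43/3723 ≈ -0.011550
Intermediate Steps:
p(M, K) = 153*M
(c(-12)*43)/p(292, -124) = (-12*43)/((153*292)) = -516/44676 = -516*1/44676 = -43/3723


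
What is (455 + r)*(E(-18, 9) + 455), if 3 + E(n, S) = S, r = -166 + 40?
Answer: 151669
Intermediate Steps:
r = -126
E(n, S) = -3 + S
(455 + r)*(E(-18, 9) + 455) = (455 - 126)*((-3 + 9) + 455) = 329*(6 + 455) = 329*461 = 151669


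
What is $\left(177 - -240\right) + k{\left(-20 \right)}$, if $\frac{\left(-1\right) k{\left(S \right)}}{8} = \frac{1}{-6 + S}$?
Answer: $\frac{5425}{13} \approx 417.31$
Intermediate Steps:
$k{\left(S \right)} = - \frac{8}{-6 + S}$
$\left(177 - -240\right) + k{\left(-20 \right)} = \left(177 - -240\right) - \frac{8}{-6 - 20} = \left(177 + 240\right) - \frac{8}{-26} = 417 - - \frac{4}{13} = 417 + \frac{4}{13} = \frac{5425}{13}$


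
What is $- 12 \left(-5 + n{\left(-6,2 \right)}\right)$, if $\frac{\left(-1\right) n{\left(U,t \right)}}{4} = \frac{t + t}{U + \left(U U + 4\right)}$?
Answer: $\frac{1116}{17} \approx 65.647$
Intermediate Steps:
$n{\left(U,t \right)} = - \frac{8 t}{4 + U + U^{2}}$ ($n{\left(U,t \right)} = - 4 \frac{t + t}{U + \left(U U + 4\right)} = - 4 \frac{2 t}{U + \left(U^{2} + 4\right)} = - 4 \frac{2 t}{U + \left(4 + U^{2}\right)} = - 4 \frac{2 t}{4 + U + U^{2}} = - \frac{8 t}{4 + U + U^{2}}$)
$- 12 \left(-5 + n{\left(-6,2 \right)}\right) = - 12 \left(-5 - \frac{16}{4 - 6 + \left(-6\right)^{2}}\right) = - 12 \left(-5 - \frac{16}{4 - 6 + 36}\right) = - 12 \left(-5 - \frac{16}{34}\right) = - 12 \left(-5 - 16 \cdot \frac{1}{34}\right) = - 12 \left(-5 - \frac{8}{17}\right) = \left(-12\right) \left(- \frac{93}{17}\right) = \frac{1116}{17}$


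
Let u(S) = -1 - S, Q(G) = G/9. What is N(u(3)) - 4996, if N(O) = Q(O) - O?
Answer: -44932/9 ≈ -4992.4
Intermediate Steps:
Q(G) = G/9 (Q(G) = G*(1/9) = G/9)
N(O) = -8*O/9 (N(O) = O/9 - O = -8*O/9)
N(u(3)) - 4996 = -8*(-1 - 1*3)/9 - 4996 = -8*(-1 - 3)/9 - 4996 = -8/9*(-4) - 4996 = 32/9 - 4996 = -44932/9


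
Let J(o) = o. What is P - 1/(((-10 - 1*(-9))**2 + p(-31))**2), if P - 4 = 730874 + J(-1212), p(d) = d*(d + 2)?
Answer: 591029459999/810000 ≈ 7.2967e+5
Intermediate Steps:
p(d) = d*(2 + d)
P = 729666 (P = 4 + (730874 - 1212) = 4 + 729662 = 729666)
P - 1/(((-10 - 1*(-9))**2 + p(-31))**2) = 729666 - 1/(((-10 - 1*(-9))**2 - 31*(2 - 31))**2) = 729666 - 1/(((-10 + 9)**2 - 31*(-29))**2) = 729666 - 1/(((-1)**2 + 899)**2) = 729666 - 1/((1 + 899)**2) = 729666 - 1/(900**2) = 729666 - 1/810000 = 591029459999/810000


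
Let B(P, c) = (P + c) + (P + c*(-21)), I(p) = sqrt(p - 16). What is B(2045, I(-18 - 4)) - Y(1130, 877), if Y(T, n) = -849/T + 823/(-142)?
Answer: 164332987/40115 - 20*I*sqrt(38) ≈ 4096.5 - 123.29*I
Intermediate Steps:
Y(T, n) = -823/142 - 849/T (Y(T, n) = -849/T + 823*(-1/142) = -849/T - 823/142 = -823/142 - 849/T)
I(p) = sqrt(-16 + p)
B(P, c) = -20*c + 2*P (B(P, c) = (P + c) + (P - 21*c) = -20*c + 2*P)
B(2045, I(-18 - 4)) - Y(1130, 877) = (-20*sqrt(-16 + (-18 - 4)) + 2*2045) - (-823/142 - 849/1130) = (-20*sqrt(-16 - 22) + 4090) - (-823/142 - 849*1/1130) = (-20*I*sqrt(38) + 4090) - (-823/142 - 849/1130) = (-20*I*sqrt(38) + 4090) - 1*(-262637/40115) = (-20*I*sqrt(38) + 4090) + 262637/40115 = (4090 - 20*I*sqrt(38)) + 262637/40115 = 164332987/40115 - 20*I*sqrt(38)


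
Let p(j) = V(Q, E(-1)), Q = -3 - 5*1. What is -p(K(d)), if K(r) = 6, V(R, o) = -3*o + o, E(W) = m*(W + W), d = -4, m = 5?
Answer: -20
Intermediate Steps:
E(W) = 10*W (E(W) = 5*(W + W) = 5*(2*W) = 10*W)
Q = -8 (Q = -3 - 5 = -8)
V(R, o) = -2*o
p(j) = 20 (p(j) = -20*(-1) = -2*(-10) = 20)
-p(K(d)) = -1*20 = -20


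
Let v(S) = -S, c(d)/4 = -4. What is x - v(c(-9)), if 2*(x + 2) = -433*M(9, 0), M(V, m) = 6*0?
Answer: -18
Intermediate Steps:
c(d) = -16 (c(d) = 4*(-4) = -16)
M(V, m) = 0
x = -2 (x = -2 + (-433*0)/2 = -2 + (½)*0 = -2 + 0 = -2)
x - v(c(-9)) = -2 - (-1)*(-16) = -2 - 1*16 = -2 - 16 = -18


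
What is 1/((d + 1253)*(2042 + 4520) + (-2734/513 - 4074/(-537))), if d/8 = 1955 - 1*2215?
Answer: -91827/498324168830 ≈ -1.8427e-7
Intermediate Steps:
d = -2080 (d = 8*(1955 - 1*2215) = 8*(1955 - 2215) = 8*(-260) = -2080)
1/((d + 1253)*(2042 + 4520) + (-2734/513 - 4074/(-537))) = 1/((-2080 + 1253)*(2042 + 4520) + (-2734/513 - 4074/(-537))) = 1/(-827*6562 + (-2734*1/513 - 4074*(-1/537))) = 1/(-5426774 + (-2734/513 + 1358/179)) = 1/(-5426774 + 207268/91827) = 1/(-498324168830/91827) = -91827/498324168830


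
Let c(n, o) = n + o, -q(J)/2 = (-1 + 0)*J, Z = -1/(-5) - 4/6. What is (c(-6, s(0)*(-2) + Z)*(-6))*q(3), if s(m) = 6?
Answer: 3324/5 ≈ 664.80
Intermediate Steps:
Z = -7/15 (Z = -1*(-⅕) - 4*⅙ = ⅕ - ⅔ = -7/15 ≈ -0.46667)
q(J) = 2*J (q(J) = -2*(-1 + 0)*J = -(-2)*J = 2*J)
(c(-6, s(0)*(-2) + Z)*(-6))*q(3) = ((-6 + (6*(-2) - 7/15))*(-6))*(2*3) = ((-6 + (-12 - 7/15))*(-6))*6 = ((-6 - 187/15)*(-6))*6 = -277/15*(-6)*6 = (554/5)*6 = 3324/5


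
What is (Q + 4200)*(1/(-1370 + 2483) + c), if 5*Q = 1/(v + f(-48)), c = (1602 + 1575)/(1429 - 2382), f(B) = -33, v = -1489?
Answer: -56493600320476/4035921645 ≈ -13998.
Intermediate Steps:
c = -3177/953 (c = 3177/(-953) = 3177*(-1/953) = -3177/953 ≈ -3.3337)
Q = -1/7610 (Q = 1/(5*(-1489 - 33)) = (1/5)/(-1522) = (1/5)*(-1/1522) = -1/7610 ≈ -0.00013141)
(Q + 4200)*(1/(-1370 + 2483) + c) = (-1/7610 + 4200)*(1/(-1370 + 2483) - 3177/953) = 31961999*(1/1113 - 3177/953)/7610 = (31961999/7610)*(-3535048/1060689) = -56493600320476/4035921645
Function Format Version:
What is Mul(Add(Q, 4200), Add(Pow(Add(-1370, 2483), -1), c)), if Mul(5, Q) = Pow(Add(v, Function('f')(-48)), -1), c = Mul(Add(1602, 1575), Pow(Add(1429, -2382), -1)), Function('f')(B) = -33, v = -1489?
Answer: Rational(-56493600320476, 4035921645) ≈ -13998.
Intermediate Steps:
c = Rational(-3177, 953) (c = Mul(3177, Pow(-953, -1)) = Mul(3177, Rational(-1, 953)) = Rational(-3177, 953) ≈ -3.3337)
Q = Rational(-1, 7610) (Q = Mul(Rational(1, 5), Pow(Add(-1489, -33), -1)) = Mul(Rational(1, 5), Pow(-1522, -1)) = Mul(Rational(1, 5), Rational(-1, 1522)) = Rational(-1, 7610) ≈ -0.00013141)
Mul(Add(Q, 4200), Add(Pow(Add(-1370, 2483), -1), c)) = Mul(Add(Rational(-1, 7610), 4200), Add(Pow(Add(-1370, 2483), -1), Rational(-3177, 953))) = Mul(Rational(31961999, 7610), Add(Pow(1113, -1), Rational(-3177, 953))) = Mul(Rational(31961999, 7610), Add(Rational(1, 1113), Rational(-3177, 953))) = Mul(Rational(31961999, 7610), Rational(-3535048, 1060689)) = Rational(-56493600320476, 4035921645)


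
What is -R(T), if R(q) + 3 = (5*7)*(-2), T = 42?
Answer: 73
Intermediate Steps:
R(q) = -73 (R(q) = -3 + (5*7)*(-2) = -3 + 35*(-2) = -3 - 70 = -73)
-R(T) = -1*(-73) = 73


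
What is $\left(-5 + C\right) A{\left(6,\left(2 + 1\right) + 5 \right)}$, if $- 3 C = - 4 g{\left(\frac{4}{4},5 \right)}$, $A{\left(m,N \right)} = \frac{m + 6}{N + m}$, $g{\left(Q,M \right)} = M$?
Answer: $\frac{10}{7} \approx 1.4286$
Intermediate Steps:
$A{\left(m,N \right)} = \frac{6 + m}{N + m}$
$C = \frac{20}{3}$ ($C = - \frac{\left(-4\right) 5}{3} = \left(- \frac{1}{3}\right) \left(-20\right) = \frac{20}{3} \approx 6.6667$)
$\left(-5 + C\right) A{\left(6,\left(2 + 1\right) + 5 \right)} = \left(-5 + \frac{20}{3}\right) \frac{6 + 6}{\left(\left(2 + 1\right) + 5\right) + 6} = \frac{5 \frac{1}{\left(3 + 5\right) + 6} \cdot 12}{3} = \frac{5 \frac{1}{8 + 6} \cdot 12}{3} = \frac{5 \cdot \frac{1}{14} \cdot 12}{3} = \frac{5}{3} \cdot \frac{6}{7} = \frac{10}{7}$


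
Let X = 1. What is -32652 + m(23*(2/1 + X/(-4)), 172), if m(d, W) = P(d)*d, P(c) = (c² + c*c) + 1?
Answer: 3129705/32 ≈ 97803.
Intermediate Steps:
P(c) = 1 + 2*c² (P(c) = (c² + c²) + 1 = 2*c² + 1 = 1 + 2*c²)
m(d, W) = d*(1 + 2*d²) (m(d, W) = (1 + 2*d²)*d = d*(1 + 2*d²))
-32652 + m(23*(2/1 + X/(-4)), 172) = -32652 + (23*(2/1 + 1/(-4)) + 2*(23*(2/1 + 1/(-4)))³) = -32652 + (23*(2*1 + 1*(-¼)) + 2*(23*(2*1 + 1*(-¼)))³) = -32652 + (23*(2 - ¼) + 2*(23*(2 - ¼))³) = -32652 + (23*(7/4) + 2*(23*(7/4))³) = -32652 + (161/4 + 2*(161/4)³) = -32652 + (161/4 + 2*(4173281/64)) = -32652 + (161/4 + 4173281/32) = -32652 + 4174569/32 = 3129705/32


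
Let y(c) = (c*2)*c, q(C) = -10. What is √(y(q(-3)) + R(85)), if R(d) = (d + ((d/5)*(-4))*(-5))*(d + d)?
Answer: 15*√322 ≈ 269.17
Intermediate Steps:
y(c) = 2*c² (y(c) = (2*c)*c = 2*c²)
R(d) = 10*d² (R(d) = (d + ((d*(⅕))*(-4))*(-5))*(2*d) = (d + ((d/5)*(-4))*(-5))*(2*d) = (d - 4*d/5*(-5))*(2*d) = (d + 4*d)*(2*d) = (5*d)*(2*d) = 10*d²)
√(y(q(-3)) + R(85)) = √(2*(-10)² + 10*85²) = √(2*100 + 10*7225) = √(200 + 72250) = √72450 = 15*√322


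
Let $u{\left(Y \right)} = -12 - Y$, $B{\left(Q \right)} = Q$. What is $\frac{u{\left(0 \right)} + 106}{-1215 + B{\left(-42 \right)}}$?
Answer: $- \frac{94}{1257} \approx -0.074781$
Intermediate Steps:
$\frac{u{\left(0 \right)} + 106}{-1215 + B{\left(-42 \right)}} = \frac{\left(-12 - 0\right) + 106}{-1215 - 42} = \frac{\left(-12 + 0\right) + 106}{-1257} = \left(-12 + 106\right) \left(- \frac{1}{1257}\right) = 94 \left(- \frac{1}{1257}\right) = - \frac{94}{1257}$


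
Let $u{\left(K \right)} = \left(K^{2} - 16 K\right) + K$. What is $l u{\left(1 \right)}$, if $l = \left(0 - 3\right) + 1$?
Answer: $28$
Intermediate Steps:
$u{\left(K \right)} = K^{2} - 15 K$
$l = -2$ ($l = -3 + 1 = -2$)
$l u{\left(1 \right)} = - 2 \cdot 1 \left(-15 + 1\right) = - 2 \cdot 1 \left(-14\right) = \left(-2\right) \left(-14\right) = 28$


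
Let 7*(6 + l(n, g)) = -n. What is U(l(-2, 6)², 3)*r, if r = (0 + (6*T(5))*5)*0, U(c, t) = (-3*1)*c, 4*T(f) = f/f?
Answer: 0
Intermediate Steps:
T(f) = ¼ (T(f) = (f/f)/4 = (¼)*1 = ¼)
l(n, g) = -6 - n/7 (l(n, g) = -6 + (-n)/7 = -6 - n/7)
U(c, t) = -3*c
r = 0 (r = (0 + (6*(¼))*5)*0 = (0 + (3/2)*5)*0 = (0 + 15/2)*0 = (15/2)*0 = 0)
U(l(-2, 6)², 3)*r = -3*(-6 - ⅐*(-2))²*0 = -3*(-6 + 2/7)²*0 = -3*(-40/7)²*0 = -3*1600/49*0 = -4800/49*0 = 0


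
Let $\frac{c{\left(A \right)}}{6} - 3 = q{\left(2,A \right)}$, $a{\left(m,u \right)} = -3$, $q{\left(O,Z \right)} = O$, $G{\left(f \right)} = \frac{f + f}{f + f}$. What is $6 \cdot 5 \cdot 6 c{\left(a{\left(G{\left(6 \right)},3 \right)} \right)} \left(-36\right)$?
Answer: $-194400$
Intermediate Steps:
$G{\left(f \right)} = 1$ ($G{\left(f \right)} = \frac{2 f}{2 f} = 2 f \frac{1}{2 f} = 1$)
$c{\left(A \right)} = 30$ ($c{\left(A \right)} = 18 + 6 \cdot 2 = 18 + 12 = 30$)
$6 \cdot 5 \cdot 6 c{\left(a{\left(G{\left(6 \right)},3 \right)} \right)} \left(-36\right) = 6 \cdot 5 \cdot 6 \cdot 30 \left(-36\right) = 30 \cdot 6 \cdot 30 \left(-36\right) = 180 \cdot 30 \left(-36\right) = 5400 \left(-36\right) = -194400$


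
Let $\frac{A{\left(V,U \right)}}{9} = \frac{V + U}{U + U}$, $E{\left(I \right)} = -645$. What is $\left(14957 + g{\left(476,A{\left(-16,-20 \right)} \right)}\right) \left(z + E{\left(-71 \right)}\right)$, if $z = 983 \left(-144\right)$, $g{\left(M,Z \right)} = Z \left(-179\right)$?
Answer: $- \frac{19206690987}{10} \approx -1.9207 \cdot 10^{9}$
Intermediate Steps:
$A{\left(V,U \right)} = \frac{9 \left(U + V\right)}{2 U}$ ($A{\left(V,U \right)} = 9 \frac{V + U}{U + U} = 9 \frac{U + V}{2 U} = \frac{9 \left(U + V\right)}{2 U}$)
$g{\left(M,Z \right)} = - 179 Z$
$z = -141552$
$\left(14957 + g{\left(476,A{\left(-16,-20 \right)} \right)}\right) \left(z + E{\left(-71 \right)}\right) = \left(14957 - 179 \frac{9 \left(-20 - 16\right)}{2 \left(-20\right)}\right) \left(-141552 - 645\right) = \left(14957 - 179 \cdot \frac{9}{2} \left(- \frac{1}{20}\right) \left(-36\right)\right) \left(-142197\right) = \left(14957 - \frac{14499}{10}\right) \left(-142197\right) = \frac{135071}{10} \left(-142197\right) = - \frac{19206690987}{10}$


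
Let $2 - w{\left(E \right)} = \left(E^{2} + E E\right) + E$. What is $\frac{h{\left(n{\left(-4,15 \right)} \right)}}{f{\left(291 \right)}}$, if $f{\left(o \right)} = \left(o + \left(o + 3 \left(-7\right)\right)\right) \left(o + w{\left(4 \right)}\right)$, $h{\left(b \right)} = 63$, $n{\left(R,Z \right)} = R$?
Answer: $\frac{21}{48059} \approx 0.00043696$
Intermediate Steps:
$w{\left(E \right)} = 2 - E - 2 E^{2}$ ($w{\left(E \right)} = 2 - \left(\left(E^{2} + E E\right) + E\right) = 2 - \left(\left(E^{2} + E^{2}\right) + E\right) = 2 - \left(2 E^{2} + E\right) = 2 - \left(E + 2 E^{2}\right) = 2 - E - 2 E^{2}$)
$f{\left(o \right)} = \left(-34 + o\right) \left(-21 + 2 o\right)$ ($f{\left(o \right)} = \left(o + \left(o + 3 \left(-7\right)\right)\right) \left(o - \left(2 + 32\right)\right) = \left(o + \left(o - 21\right)\right) \left(o - 34\right) = \left(o + \left(-21 + o\right)\right) \left(o - 34\right) = \left(-21 + 2 o\right) \left(o - 34\right) = \left(-21 + 2 o\right) \left(-34 + o\right) = \left(-34 + o\right) \left(-21 + 2 o\right)$)
$\frac{h{\left(n{\left(-4,15 \right)} \right)}}{f{\left(291 \right)}} = \frac{63}{714 - 25899 + 2 \cdot 291^{2}} = \frac{63}{714 - 25899 + 2 \cdot 84681} = \frac{63}{714 - 25899 + 169362} = \frac{63}{144177} = 63 \cdot \frac{1}{144177} = \frac{21}{48059}$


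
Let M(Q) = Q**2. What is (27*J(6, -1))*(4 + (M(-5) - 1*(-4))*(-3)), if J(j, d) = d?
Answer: 2241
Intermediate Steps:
(27*J(6, -1))*(4 + (M(-5) - 1*(-4))*(-3)) = (27*(-1))*(4 + ((-5)**2 - 1*(-4))*(-3)) = -27*(4 + (25 + 4)*(-3)) = -27*(4 + 29*(-3)) = -27*(4 - 87) = -27*(-83) = 2241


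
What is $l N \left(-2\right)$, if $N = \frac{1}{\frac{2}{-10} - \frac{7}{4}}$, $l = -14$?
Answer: $- \frac{560}{39} \approx -14.359$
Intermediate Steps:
$N = - \frac{20}{39}$ ($N = \frac{1}{2 \left(- \frac{1}{10}\right) - \frac{7}{4}} = \frac{1}{- \frac{1}{5} - \frac{7}{4}} = \frac{1}{- \frac{39}{20}} = - \frac{20}{39} \approx -0.51282$)
$l N \left(-2\right) = \left(-14\right) \left(- \frac{20}{39}\right) \left(-2\right) = \frac{280}{39} \left(-2\right) = - \frac{560}{39}$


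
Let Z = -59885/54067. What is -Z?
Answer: 59885/54067 ≈ 1.1076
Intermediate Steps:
Z = -59885/54067 (Z = -59885*1/54067 = -59885/54067 ≈ -1.1076)
-Z = -1*(-59885/54067) = 59885/54067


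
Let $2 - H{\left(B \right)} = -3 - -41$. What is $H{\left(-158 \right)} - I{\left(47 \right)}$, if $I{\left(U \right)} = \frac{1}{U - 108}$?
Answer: $- \frac{2195}{61} \approx -35.984$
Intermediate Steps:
$H{\left(B \right)} = -36$ ($H{\left(B \right)} = 2 - \left(-3 - -41\right) = 2 - \left(-3 + 41\right) = 2 - 38 = -36$)
$I{\left(U \right)} = \frac{1}{-108 + U}$
$H{\left(-158 \right)} - I{\left(47 \right)} = -36 - \frac{1}{-108 + 47} = -36 - \frac{1}{-61} = -36 - - \frac{1}{61} = -36 + \frac{1}{61} = - \frac{2195}{61}$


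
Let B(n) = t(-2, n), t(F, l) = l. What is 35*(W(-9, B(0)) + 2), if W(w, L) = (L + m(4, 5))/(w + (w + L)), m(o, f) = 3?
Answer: 385/6 ≈ 64.167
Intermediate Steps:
B(n) = n
W(w, L) = (3 + L)/(L + 2*w) (W(w, L) = (L + 3)/(w + (w + L)) = (3 + L)/(w + (L + w)) = (3 + L)/(L + 2*w))
35*(W(-9, B(0)) + 2) = 35*((3 + 0)/(0 + 2*(-9)) + 2) = 35*(3/(0 - 18) + 2) = 35*(3/(-18) + 2) = 35*(-1/18*3 + 2) = 35*(-⅙ + 2) = 35*(11/6) = 385/6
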